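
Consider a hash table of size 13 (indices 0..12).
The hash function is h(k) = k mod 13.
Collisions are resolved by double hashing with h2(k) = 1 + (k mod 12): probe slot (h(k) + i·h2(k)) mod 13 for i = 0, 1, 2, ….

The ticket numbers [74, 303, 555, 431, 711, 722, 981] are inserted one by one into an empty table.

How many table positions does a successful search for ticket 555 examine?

74 hashes to 9; slot 9 is free -> place at 9.
303 hashes to 4; slot 4 is free -> place at 4.
555 hashes to 9, h2=4; 9 taken -> place at 0.
431 hashes to 2; slot 2 is free -> place at 2.
711 hashes to 9, h2=4; 9,0,4 taken -> place at 8.
722 hashes to 7; slot 7 is free -> place at 7.
981 hashes to 6; slot 6 is free -> place at 6.
Table: [555, -, 431, -, 303, -, 981, 722, 711, 74, -, -, -]
Lookup 555: h=9, h2=4, probe 9,0 → found at 0.

2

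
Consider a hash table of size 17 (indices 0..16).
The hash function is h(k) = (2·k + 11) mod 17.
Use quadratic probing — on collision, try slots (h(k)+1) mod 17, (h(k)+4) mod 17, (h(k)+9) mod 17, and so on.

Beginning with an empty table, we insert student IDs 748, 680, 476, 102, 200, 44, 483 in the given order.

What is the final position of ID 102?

748 hashes to 11; slot 11 is free => place at 11.
680 hashes to 11; 11 taken => place at 12.
476 hashes to 11; 11,12 taken => place at 15.
102 hashes to 11; 11,12,15 taken => place at 3.
200 hashes to 3; 3 taken => place at 4.
44 hashes to 14; slot 14 is free => place at 14.
483 hashes to 8; slot 8 is free => place at 8.
Table: [., ., ., 102, 200, ., ., ., 483, ., ., 748, 680, ., 44, 476, .]

3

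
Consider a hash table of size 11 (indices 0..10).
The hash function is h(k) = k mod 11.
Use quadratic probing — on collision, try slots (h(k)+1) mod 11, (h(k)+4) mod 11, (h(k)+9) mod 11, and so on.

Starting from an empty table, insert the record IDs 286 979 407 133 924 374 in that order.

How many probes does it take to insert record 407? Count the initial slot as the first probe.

286 hashes to 0; slot 0 is free => place at 0.
979 hashes to 0; 0 taken => place at 1.
407 hashes to 0; 0,1 taken => place at 4.
133 hashes to 1; 1 taken => place at 2.
924 hashes to 0; 0,1,4 taken => place at 9.
374 hashes to 0; 0,1,4,9 taken => place at 5.
Table: [286, 979, 133, —, 407, 374, —, —, —, 924, —]

3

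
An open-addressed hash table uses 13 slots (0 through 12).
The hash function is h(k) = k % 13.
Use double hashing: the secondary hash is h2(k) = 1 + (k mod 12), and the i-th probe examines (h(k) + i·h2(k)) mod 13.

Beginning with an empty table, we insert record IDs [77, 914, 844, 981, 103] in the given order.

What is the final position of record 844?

9

77 hashes to 12; slot 12 is free => place at 12.
914 hashes to 4; slot 4 is free => place at 4.
844 hashes to 12, h2=5; 12,4 taken => place at 9.
981 hashes to 6; slot 6 is free => place at 6.
103 hashes to 12, h2=8; 12 taken => place at 7.
Table: [∅, ∅, ∅, ∅, 914, ∅, 981, 103, ∅, 844, ∅, ∅, 77]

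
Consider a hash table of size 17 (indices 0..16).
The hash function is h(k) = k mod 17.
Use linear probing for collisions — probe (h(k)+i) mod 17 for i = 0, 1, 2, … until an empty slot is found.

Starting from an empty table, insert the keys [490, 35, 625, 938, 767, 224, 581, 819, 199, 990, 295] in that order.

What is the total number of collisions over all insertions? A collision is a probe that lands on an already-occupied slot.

490 hashes to 14; slot 14 is free -> place at 14.
35 hashes to 1; slot 1 is free -> place at 1.
625 hashes to 13; slot 13 is free -> place at 13.
938 hashes to 3; slot 3 is free -> place at 3.
767 hashes to 2; slot 2 is free -> place at 2.
224 hashes to 3; 3 taken -> place at 4.
581 hashes to 3; 3,4 taken -> place at 5.
819 hashes to 3; 3,4,5 taken -> place at 6.
199 hashes to 12; slot 12 is free -> place at 12.
990 hashes to 4; 4,5,6 taken -> place at 7.
295 hashes to 6; 6,7 taken -> place at 8.
Table: [∅, 35, 767, 938, 224, 581, 819, 990, 295, ∅, ∅, ∅, 199, 625, 490, ∅, ∅]

11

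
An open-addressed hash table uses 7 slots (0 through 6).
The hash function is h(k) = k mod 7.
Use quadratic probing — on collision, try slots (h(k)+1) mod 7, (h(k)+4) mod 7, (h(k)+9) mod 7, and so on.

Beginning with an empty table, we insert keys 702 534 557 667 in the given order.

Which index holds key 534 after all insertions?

3

702 hashes to 2; slot 2 is free -> place at 2.
534 hashes to 2; 2 taken -> place at 3.
557 hashes to 4; slot 4 is free -> place at 4.
667 hashes to 2; 2,3 taken -> place at 6.
Table: [—, —, 702, 534, 557, —, 667]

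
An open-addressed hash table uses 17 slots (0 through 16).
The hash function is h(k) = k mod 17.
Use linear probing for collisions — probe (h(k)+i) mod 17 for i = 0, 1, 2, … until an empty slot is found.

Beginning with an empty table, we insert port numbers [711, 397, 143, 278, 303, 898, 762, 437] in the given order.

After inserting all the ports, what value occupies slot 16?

898

711: h=14 → slot 14
397: h=6 → slot 6
143: h=7 → slot 7
278: h=6, probe 6,7,8 → slot 8
303: h=14, probe 14,15 → slot 15
898: h=14, probe 14,15,16 → slot 16
762: h=14, probe 14,15,16,0 → slot 0
437: h=12 → slot 12
Table: [762, ∅, ∅, ∅, ∅, ∅, 397, 143, 278, ∅, ∅, ∅, 437, ∅, 711, 303, 898]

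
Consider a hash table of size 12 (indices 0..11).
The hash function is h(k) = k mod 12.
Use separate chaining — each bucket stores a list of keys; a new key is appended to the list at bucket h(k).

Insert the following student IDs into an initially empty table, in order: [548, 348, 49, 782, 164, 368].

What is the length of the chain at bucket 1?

1

548 -> bucket 8
348 -> bucket 0
49 -> bucket 1
782 -> bucket 2
164 -> bucket 8 (collision)
368 -> bucket 8 (collision)
Final buckets:
0: 348
1: 49
2: 782
3: ∅
4: ∅
5: ∅
6: ∅
7: ∅
8: 548 -> 164 -> 368
9: ∅
10: ∅
11: ∅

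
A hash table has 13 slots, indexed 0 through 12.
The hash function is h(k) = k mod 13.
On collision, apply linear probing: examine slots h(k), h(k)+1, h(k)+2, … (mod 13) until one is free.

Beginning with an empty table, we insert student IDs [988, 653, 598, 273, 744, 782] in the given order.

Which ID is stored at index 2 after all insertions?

988 hashes to 0; slot 0 is free → place at 0.
653 hashes to 3; slot 3 is free → place at 3.
598 hashes to 0; 0 taken → place at 1.
273 hashes to 0; 0,1 taken → place at 2.
744 hashes to 3; 3 taken → place at 4.
782 hashes to 2; 2,3,4 taken → place at 5.
Table: [988, 598, 273, 653, 744, 782, ., ., ., ., ., ., .]

273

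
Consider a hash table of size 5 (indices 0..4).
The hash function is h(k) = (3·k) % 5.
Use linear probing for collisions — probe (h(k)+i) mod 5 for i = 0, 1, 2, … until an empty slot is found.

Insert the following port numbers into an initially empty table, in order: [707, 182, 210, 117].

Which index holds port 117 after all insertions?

707 hashes to 1; slot 1 is free -> place at 1.
182 hashes to 1; 1 taken -> place at 2.
210 hashes to 0; slot 0 is free -> place at 0.
117 hashes to 1; 1,2 taken -> place at 3.
Table: [210, 707, 182, 117, -]

3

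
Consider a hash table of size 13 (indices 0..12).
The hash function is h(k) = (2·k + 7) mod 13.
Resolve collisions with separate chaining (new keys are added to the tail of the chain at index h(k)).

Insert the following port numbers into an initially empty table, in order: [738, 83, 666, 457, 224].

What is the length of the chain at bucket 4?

1

Insert 738: h=1, bucket 1 empty → new chain.
Insert 83: h=4, bucket 4 empty → new chain.
Insert 666: h=0, bucket 0 empty → new chain.
Insert 457: h=11, bucket 11 empty → new chain.
Insert 224: h=0, bucket 0 nonempty → append to chain.
Final buckets:
0: 666 -> 224
1: 738
2: -
3: -
4: 83
5: -
6: -
7: -
8: -
9: -
10: -
11: 457
12: -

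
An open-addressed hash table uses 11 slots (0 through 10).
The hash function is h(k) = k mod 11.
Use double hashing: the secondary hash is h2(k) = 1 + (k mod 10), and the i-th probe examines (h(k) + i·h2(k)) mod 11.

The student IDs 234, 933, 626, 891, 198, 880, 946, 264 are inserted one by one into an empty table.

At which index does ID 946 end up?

6

Insert 234: h=3, slot 3 empty => index 3.
Insert 933: h=9, slot 9 empty => index 9.
Insert 626: h=10, slot 10 empty => index 10.
Insert 891: h=0, slot 0 empty => index 0.
Insert 198: h=0, h2=9, slots 0,9 occupied => index 7.
Insert 880: h=0, h2=1, slot 0 occupied => index 1.
Insert 946: h=0, h2=7, slots 0,7,3,10 occupied => index 6.
Insert 264: h=0, h2=5, slot 0 occupied => index 5.
Table: [891, 880, -, 234, -, 264, 946, 198, -, 933, 626]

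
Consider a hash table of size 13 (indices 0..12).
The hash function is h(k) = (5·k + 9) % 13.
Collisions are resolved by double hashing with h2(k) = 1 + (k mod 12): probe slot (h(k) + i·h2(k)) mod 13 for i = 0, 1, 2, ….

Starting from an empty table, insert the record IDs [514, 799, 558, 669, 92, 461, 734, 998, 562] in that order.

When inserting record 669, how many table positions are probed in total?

2

Insert 514: h=5, slot 5 empty => index 5.
Insert 799: h=0, slot 0 empty => index 0.
Insert 558: h=4, slot 4 empty => index 4.
Insert 669: h=0, h2=10, slot 0 occupied => index 10.
Insert 92: h=1, slot 1 empty => index 1.
Insert 461: h=0, h2=6, slot 0 occupied => index 6.
Insert 734: h=0, h2=3, slot 0 occupied => index 3.
Insert 998: h=7, slot 7 empty => index 7.
Insert 562: h=11, slot 11 empty => index 11.
Table: [799, 92, _, 734, 558, 514, 461, 998, _, _, 669, 562, _]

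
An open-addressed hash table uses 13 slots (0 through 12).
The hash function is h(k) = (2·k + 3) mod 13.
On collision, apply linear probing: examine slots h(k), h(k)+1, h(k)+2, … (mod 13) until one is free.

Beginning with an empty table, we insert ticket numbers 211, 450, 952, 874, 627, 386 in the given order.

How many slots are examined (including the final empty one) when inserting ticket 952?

2

211 hashes to 9; slot 9 is free → place at 9.
450 hashes to 6; slot 6 is free → place at 6.
952 hashes to 9; 9 taken → place at 10.
874 hashes to 9; 9,10 taken → place at 11.
627 hashes to 9; 9,10,11 taken → place at 12.
386 hashes to 8; slot 8 is free → place at 8.
Table: [-, -, -, -, -, -, 450, -, 386, 211, 952, 874, 627]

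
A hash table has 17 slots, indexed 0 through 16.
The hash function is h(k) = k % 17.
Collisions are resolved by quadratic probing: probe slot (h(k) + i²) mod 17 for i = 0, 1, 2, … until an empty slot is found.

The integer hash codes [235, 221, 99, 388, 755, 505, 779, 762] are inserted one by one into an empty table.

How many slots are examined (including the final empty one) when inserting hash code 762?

Insert 235: h=14, slot 14 empty -> index 14.
Insert 221: h=0, slot 0 empty -> index 0.
Insert 99: h=14, slot 14 occupied -> index 15.
Insert 388: h=14, slots 14,15 occupied -> index 1.
Insert 755: h=7, slot 7 empty -> index 7.
Insert 505: h=12, slot 12 empty -> index 12.
Insert 779: h=14, slots 14,15,1 occupied -> index 6.
Insert 762: h=14, slots 14,15,1,6 occupied -> index 13.
Table: [221, 388, ∅, ∅, ∅, ∅, 779, 755, ∅, ∅, ∅, ∅, 505, 762, 235, 99, ∅]

5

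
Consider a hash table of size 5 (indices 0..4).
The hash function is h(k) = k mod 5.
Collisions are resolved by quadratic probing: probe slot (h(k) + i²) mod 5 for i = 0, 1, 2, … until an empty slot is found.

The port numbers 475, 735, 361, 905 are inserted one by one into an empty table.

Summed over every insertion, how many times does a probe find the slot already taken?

Insert 475: h=0, slot 0 empty -> index 0.
Insert 735: h=0, slot 0 occupied -> index 1.
Insert 361: h=1, slot 1 occupied -> index 2.
Insert 905: h=0, slots 0,1 occupied -> index 4.
Table: [475, 735, 361, _, 905]

4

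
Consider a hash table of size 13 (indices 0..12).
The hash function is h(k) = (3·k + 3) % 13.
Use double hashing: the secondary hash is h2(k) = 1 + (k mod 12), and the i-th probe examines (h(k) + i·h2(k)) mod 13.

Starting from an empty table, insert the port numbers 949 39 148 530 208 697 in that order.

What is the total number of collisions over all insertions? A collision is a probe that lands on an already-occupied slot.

949: h=3 → slot 3
39: h=3, h2=4, probe 3,7 → slot 7
148: h=5 → slot 5
530: h=7, h2=3, probe 7,10 → slot 10
208: h=3, h2=5, probe 3,8 → slot 8
697: h=1 → slot 1
Table: [—, 697, —, 949, —, 148, —, 39, 208, —, 530, —, —]

3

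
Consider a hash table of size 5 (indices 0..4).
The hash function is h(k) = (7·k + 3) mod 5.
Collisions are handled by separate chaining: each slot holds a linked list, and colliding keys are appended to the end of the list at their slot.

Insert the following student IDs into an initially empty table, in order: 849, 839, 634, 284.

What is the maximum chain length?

4

849 → bucket 1
839 → bucket 1 (collision)
634 → bucket 1 (collision)
284 → bucket 1 (collision)
Final buckets:
0: _
1: 849 -> 839 -> 634 -> 284
2: _
3: _
4: _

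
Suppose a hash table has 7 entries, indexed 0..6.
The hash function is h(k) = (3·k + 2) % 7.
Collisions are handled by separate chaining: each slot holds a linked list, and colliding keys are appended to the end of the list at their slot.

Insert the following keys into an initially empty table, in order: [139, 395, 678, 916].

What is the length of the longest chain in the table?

Insert 139: h=6, bucket 6 empty → new chain.
Insert 395: h=4, bucket 4 empty → new chain.
Insert 678: h=6, bucket 6 nonempty → append to chain.
Insert 916: h=6, bucket 6 nonempty → append to chain.
Final buckets:
0: -
1: -
2: -
3: -
4: 395
5: -
6: 139 -> 678 -> 916

3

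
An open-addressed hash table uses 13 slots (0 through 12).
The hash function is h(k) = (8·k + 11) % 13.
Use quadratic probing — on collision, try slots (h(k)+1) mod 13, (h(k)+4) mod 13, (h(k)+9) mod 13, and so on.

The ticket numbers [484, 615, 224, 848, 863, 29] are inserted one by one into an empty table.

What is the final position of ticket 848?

484: h=9 => slot 9
615: h=4 => slot 4
224: h=9, probe 9,10 => slot 10
848: h=9, probe 9,10,0 => slot 0
863: h=12 => slot 12
29: h=9, probe 9,10,0,5 => slot 5
Table: [848, —, —, —, 615, 29, —, —, —, 484, 224, —, 863]

0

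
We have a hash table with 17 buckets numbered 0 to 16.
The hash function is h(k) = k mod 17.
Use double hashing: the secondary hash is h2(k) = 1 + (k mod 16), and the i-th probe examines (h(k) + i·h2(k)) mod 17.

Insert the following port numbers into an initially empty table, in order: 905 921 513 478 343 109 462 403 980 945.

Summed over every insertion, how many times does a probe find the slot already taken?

4

905 hashes to 4; slot 4 is free → place at 4.
921 hashes to 3; slot 3 is free → place at 3.
513 hashes to 3, h2=2; 3 taken → place at 5.
478 hashes to 2; slot 2 is free → place at 2.
343 hashes to 3, h2=8; 3 taken → place at 11.
109 hashes to 7; slot 7 is free → place at 7.
462 hashes to 3, h2=15; 3 taken → place at 1.
403 hashes to 12; slot 12 is free → place at 12.
980 hashes to 11, h2=5; 11 taken → place at 16.
945 hashes to 10; slot 10 is free → place at 10.
Table: [-, 462, 478, 921, 905, 513, -, 109, -, -, 945, 343, 403, -, -, -, 980]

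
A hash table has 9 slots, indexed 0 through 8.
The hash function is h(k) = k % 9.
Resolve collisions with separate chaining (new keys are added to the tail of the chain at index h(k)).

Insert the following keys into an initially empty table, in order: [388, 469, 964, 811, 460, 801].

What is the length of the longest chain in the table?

5

388 -> bucket 1
469 -> bucket 1 (collision)
964 -> bucket 1 (collision)
811 -> bucket 1 (collision)
460 -> bucket 1 (collision)
801 -> bucket 0
Final buckets:
0: 801
1: 388 -> 469 -> 964 -> 811 -> 460
2: —
3: —
4: —
5: —
6: —
7: —
8: —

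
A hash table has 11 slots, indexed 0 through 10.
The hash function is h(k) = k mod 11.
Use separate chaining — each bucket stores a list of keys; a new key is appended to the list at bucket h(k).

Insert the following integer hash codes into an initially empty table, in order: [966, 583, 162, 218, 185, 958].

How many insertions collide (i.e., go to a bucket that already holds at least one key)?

966 → bucket 9
583 → bucket 0
162 → bucket 8
218 → bucket 9 (collision)
185 → bucket 9 (collision)
958 → bucket 1
Final buckets:
0: 583
1: 958
2: -
3: -
4: -
5: -
6: -
7: -
8: 162
9: 966 -> 218 -> 185
10: -

2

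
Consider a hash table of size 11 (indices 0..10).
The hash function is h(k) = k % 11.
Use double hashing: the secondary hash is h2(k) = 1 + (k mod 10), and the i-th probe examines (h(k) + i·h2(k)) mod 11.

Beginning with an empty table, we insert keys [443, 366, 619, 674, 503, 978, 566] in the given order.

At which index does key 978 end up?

443 hashes to 3; slot 3 is free => place at 3.
366 hashes to 3, h2=7; 3 taken => place at 10.
619 hashes to 3, h2=10; 3 taken => place at 2.
674 hashes to 3, h2=5; 3 taken => place at 8.
503 hashes to 8, h2=4; 8 taken => place at 1.
978 hashes to 10, h2=9; 10,8 taken => place at 6.
566 hashes to 5; slot 5 is free => place at 5.
Table: [_, 503, 619, 443, _, 566, 978, _, 674, _, 366]

6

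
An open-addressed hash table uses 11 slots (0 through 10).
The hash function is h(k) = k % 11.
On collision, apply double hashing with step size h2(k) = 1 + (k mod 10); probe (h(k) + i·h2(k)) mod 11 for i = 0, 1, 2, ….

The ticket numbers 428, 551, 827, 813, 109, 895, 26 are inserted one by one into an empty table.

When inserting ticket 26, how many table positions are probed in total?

2

428: h=10 -> slot 10
551: h=1 -> slot 1
827: h=2 -> slot 2
813: h=10, h2=4, probe 10,3 -> slot 3
109: h=10, h2=10, probe 10,9 -> slot 9
895: h=4 -> slot 4
26: h=4, h2=7, probe 4,0 -> slot 0
Table: [26, 551, 827, 813, 895, ∅, ∅, ∅, ∅, 109, 428]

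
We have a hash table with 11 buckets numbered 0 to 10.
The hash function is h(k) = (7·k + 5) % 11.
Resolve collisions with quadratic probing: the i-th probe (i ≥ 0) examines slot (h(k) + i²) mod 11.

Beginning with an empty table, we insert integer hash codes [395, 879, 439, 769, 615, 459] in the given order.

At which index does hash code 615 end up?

3

395: h=9 -> slot 9
879: h=9, probe 9,10 -> slot 10
439: h=9, probe 9,10,2 -> slot 2
769: h=9, probe 9,10,2,7 -> slot 7
615: h=9, probe 9,10,2,7,3 -> slot 3
459: h=6 -> slot 6
Table: [., ., 439, 615, ., ., 459, 769, ., 395, 879]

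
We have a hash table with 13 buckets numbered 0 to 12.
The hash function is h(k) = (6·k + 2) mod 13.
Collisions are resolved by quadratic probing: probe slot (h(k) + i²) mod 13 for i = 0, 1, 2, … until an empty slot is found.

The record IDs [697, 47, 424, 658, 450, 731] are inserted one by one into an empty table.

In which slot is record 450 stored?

697 hashes to 11; slot 11 is free => place at 11.
47 hashes to 11; 11 taken => place at 12.
424 hashes to 11; 11,12 taken => place at 2.
658 hashes to 11; 11,12,2 taken => place at 7.
450 hashes to 11; 11,12,2,7 taken => place at 1.
731 hashes to 7; 7 taken => place at 8.
Table: [_, 450, 424, _, _, _, _, 658, 731, _, _, 697, 47]

1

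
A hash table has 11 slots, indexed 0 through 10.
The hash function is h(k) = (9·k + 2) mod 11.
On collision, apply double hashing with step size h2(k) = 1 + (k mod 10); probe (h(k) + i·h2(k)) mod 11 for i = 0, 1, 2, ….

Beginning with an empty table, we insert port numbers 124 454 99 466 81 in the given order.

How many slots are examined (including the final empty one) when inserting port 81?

3

Insert 124: h=7, slot 7 empty => index 7.
Insert 454: h=7, h2=5, slot 7 occupied => index 1.
Insert 99: h=2, slot 2 empty => index 2.
Insert 466: h=5, slot 5 empty => index 5.
Insert 81: h=5, h2=2, slots 5,7 occupied => index 9.
Table: [-, 454, 99, -, -, 466, -, 124, -, 81, -]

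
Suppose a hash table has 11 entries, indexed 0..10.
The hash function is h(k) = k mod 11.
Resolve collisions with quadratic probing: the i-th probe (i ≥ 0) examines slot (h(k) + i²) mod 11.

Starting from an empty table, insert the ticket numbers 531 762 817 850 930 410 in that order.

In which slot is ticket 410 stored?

Insert 531: h=3, slot 3 empty => index 3.
Insert 762: h=3, slot 3 occupied => index 4.
Insert 817: h=3, slots 3,4 occupied => index 7.
Insert 850: h=3, slots 3,4,7 occupied => index 1.
Insert 930: h=6, slot 6 empty => index 6.
Insert 410: h=3, slots 3,4,7,1 occupied => index 8.
Table: [-, 850, -, 531, 762, -, 930, 817, 410, -, -]

8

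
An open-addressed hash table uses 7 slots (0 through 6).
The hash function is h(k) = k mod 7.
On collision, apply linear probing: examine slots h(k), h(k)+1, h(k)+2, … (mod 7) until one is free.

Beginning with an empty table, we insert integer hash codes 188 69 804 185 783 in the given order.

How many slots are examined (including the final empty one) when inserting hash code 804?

188: h=6 -> slot 6
69: h=6, probe 6,0 -> slot 0
804: h=6, probe 6,0,1 -> slot 1
185: h=3 -> slot 3
783: h=6, probe 6,0,1,2 -> slot 2
Table: [69, 804, 783, 185, ., ., 188]

3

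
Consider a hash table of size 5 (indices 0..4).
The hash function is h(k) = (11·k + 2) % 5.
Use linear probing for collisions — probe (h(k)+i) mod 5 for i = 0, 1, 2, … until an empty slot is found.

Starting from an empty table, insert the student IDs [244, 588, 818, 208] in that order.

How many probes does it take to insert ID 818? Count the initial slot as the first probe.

3

244: h=1 => slot 1
588: h=0 => slot 0
818: h=0, probe 0,1,2 => slot 2
208: h=0, probe 0,1,2,3 => slot 3
Table: [588, 244, 818, 208, _]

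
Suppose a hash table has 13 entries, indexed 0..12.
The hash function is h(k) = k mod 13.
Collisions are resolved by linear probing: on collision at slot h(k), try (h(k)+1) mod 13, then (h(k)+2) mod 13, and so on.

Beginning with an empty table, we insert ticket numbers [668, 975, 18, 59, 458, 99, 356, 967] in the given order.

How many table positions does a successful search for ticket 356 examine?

5

Insert 668: h=5, slot 5 empty => index 5.
Insert 975: h=0, slot 0 empty => index 0.
Insert 18: h=5, slot 5 occupied => index 6.
Insert 59: h=7, slot 7 empty => index 7.
Insert 458: h=3, slot 3 empty => index 3.
Insert 99: h=8, slot 8 empty => index 8.
Insert 356: h=5, slots 5,6,7,8 occupied => index 9.
Insert 967: h=5, slots 5,6,7,8,9 occupied => index 10.
Table: [975, -, -, 458, -, 668, 18, 59, 99, 356, 967, -, -]
Lookup 356: h=5, probe 5,6,7,8,9 → found at 9.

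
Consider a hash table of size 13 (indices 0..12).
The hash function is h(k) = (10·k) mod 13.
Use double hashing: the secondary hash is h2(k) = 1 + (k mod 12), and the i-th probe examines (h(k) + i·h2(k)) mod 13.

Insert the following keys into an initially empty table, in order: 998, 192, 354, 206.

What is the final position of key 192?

998: h=9 -> slot 9
192: h=9, h2=1, probe 9,10 -> slot 10
354: h=4 -> slot 4
206: h=6 -> slot 6
Table: [-, -, -, -, 354, -, 206, -, -, 998, 192, -, -]

10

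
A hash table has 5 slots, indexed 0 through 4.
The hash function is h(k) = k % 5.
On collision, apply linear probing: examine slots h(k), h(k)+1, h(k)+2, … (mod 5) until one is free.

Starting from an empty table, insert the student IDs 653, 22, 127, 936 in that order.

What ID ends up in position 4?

127

653: h=3 => slot 3
22: h=2 => slot 2
127: h=2, probe 2,3,4 => slot 4
936: h=1 => slot 1
Table: [-, 936, 22, 653, 127]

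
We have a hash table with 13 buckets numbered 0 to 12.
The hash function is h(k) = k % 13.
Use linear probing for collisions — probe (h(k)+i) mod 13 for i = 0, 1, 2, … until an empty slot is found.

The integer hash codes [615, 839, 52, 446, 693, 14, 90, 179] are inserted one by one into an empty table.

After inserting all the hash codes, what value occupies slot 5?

Insert 615: h=4, slot 4 empty -> index 4.
Insert 839: h=7, slot 7 empty -> index 7.
Insert 52: h=0, slot 0 empty -> index 0.
Insert 446: h=4, slot 4 occupied -> index 5.
Insert 693: h=4, slots 4,5 occupied -> index 6.
Insert 14: h=1, slot 1 empty -> index 1.
Insert 90: h=12, slot 12 empty -> index 12.
Insert 179: h=10, slot 10 empty -> index 10.
Table: [52, 14, _, _, 615, 446, 693, 839, _, _, 179, _, 90]

446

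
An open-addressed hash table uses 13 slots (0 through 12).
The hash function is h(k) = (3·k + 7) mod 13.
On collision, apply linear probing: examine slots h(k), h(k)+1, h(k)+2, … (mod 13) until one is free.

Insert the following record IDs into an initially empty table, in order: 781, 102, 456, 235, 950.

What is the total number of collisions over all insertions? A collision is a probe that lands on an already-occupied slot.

6

Insert 781: h=10, slot 10 empty => index 10.
Insert 102: h=1, slot 1 empty => index 1.
Insert 456: h=10, slot 10 occupied => index 11.
Insert 235: h=10, slots 10,11 occupied => index 12.
Insert 950: h=10, slots 10,11,12 occupied => index 0.
Table: [950, 102, —, —, —, —, —, —, —, —, 781, 456, 235]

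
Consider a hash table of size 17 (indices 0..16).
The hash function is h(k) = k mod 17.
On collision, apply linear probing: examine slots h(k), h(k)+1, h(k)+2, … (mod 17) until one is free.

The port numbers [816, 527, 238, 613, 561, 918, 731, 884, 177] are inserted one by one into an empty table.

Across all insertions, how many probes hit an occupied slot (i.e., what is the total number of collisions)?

28

816: h=0 -> slot 0
527: h=0, probe 0,1 -> slot 1
238: h=0, probe 0,1,2 -> slot 2
613: h=1, probe 1,2,3 -> slot 3
561: h=0, probe 0,1,2,3,4 -> slot 4
918: h=0, probe 0,1,2,3,4,5 -> slot 5
731: h=0, probe 0,1,2,3,4,5,6 -> slot 6
884: h=0, probe 0,1,2,3,4,5,6,7 -> slot 7
177: h=7, probe 7,8 -> slot 8
Table: [816, 527, 238, 613, 561, 918, 731, 884, 177, ∅, ∅, ∅, ∅, ∅, ∅, ∅, ∅]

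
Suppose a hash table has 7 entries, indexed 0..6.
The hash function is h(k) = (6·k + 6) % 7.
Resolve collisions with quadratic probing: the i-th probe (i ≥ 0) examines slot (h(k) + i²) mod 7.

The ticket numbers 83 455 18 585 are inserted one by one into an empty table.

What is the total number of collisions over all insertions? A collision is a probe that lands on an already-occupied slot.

83: h=0 -> slot 0
455: h=6 -> slot 6
18: h=2 -> slot 2
585: h=2, probe 2,3 -> slot 3
Table: [83, _, 18, 585, _, _, 455]

1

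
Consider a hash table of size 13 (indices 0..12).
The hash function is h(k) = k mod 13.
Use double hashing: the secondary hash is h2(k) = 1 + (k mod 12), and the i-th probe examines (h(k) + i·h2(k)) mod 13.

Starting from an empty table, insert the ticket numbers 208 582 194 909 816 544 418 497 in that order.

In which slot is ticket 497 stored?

208 hashes to 0; slot 0 is free → place at 0.
582 hashes to 10; slot 10 is free → place at 10.
194 hashes to 12; slot 12 is free → place at 12.
909 hashes to 12, h2=10; 12 taken → place at 9.
816 hashes to 10, h2=1; 10 taken → place at 11.
544 hashes to 11, h2=5; 11 taken → place at 3.
418 hashes to 2; slot 2 is free → place at 2.
497 hashes to 3, h2=6; 3,9,2 taken → place at 8.
Table: [208, —, 418, 544, —, —, —, —, 497, 909, 582, 816, 194]

8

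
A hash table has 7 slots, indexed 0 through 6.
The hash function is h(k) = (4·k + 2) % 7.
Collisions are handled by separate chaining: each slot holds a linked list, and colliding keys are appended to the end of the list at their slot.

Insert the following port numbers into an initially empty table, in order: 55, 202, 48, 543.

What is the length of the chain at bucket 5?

55 -> bucket 5
202 -> bucket 5 (collision)
48 -> bucket 5 (collision)
543 -> bucket 4
Final buckets:
0: _
1: _
2: _
3: _
4: 543
5: 55 -> 202 -> 48
6: _

3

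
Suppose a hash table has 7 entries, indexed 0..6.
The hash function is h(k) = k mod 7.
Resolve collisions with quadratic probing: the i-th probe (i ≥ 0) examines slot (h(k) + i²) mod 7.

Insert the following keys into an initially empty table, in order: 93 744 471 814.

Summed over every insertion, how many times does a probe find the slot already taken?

93 hashes to 2; slot 2 is free => place at 2.
744 hashes to 2; 2 taken => place at 3.
471 hashes to 2; 2,3 taken => place at 6.
814 hashes to 2; 2,3,6 taken => place at 4.
Table: [—, —, 93, 744, 814, —, 471]

6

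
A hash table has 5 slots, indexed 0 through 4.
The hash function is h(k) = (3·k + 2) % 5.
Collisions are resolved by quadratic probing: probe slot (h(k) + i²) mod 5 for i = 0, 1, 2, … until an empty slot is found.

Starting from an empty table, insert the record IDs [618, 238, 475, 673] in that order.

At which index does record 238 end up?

2

Insert 618: h=1, slot 1 empty -> index 1.
Insert 238: h=1, slot 1 occupied -> index 2.
Insert 475: h=2, slot 2 occupied -> index 3.
Insert 673: h=1, slots 1,2 occupied -> index 0.
Table: [673, 618, 238, 475, -]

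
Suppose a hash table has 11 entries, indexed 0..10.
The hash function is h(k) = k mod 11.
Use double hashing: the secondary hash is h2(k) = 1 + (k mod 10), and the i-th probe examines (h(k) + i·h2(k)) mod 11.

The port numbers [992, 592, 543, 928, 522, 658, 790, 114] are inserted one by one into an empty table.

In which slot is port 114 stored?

Insert 992: h=2, slot 2 empty => index 2.
Insert 592: h=9, slot 9 empty => index 9.
Insert 543: h=4, slot 4 empty => index 4.
Insert 928: h=4, h2=9, slots 4,2 occupied => index 0.
Insert 522: h=5, slot 5 empty => index 5.
Insert 658: h=9, h2=9, slot 9 occupied => index 7.
Insert 790: h=9, h2=1, slot 9 occupied => index 10.
Insert 114: h=4, h2=5, slots 4,9 occupied => index 3.
Table: [928, -, 992, 114, 543, 522, -, 658, -, 592, 790]

3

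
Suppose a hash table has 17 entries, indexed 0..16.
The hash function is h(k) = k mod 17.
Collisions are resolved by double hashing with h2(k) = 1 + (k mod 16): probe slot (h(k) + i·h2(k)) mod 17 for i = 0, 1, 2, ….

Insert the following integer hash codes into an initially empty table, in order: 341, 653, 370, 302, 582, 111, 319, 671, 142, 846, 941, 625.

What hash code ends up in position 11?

341: h=1 -> slot 1
653: h=7 -> slot 7
370: h=13 -> slot 13
302: h=13, h2=15, probe 13,11 -> slot 11
582: h=4 -> slot 4
111: h=9 -> slot 9
319: h=13, h2=16, probe 13,12 -> slot 12
671: h=8 -> slot 8
142: h=6 -> slot 6
846: h=13, h2=15, probe 13,11,9,7,5 -> slot 5
941: h=6, h2=14, probe 6,3 -> slot 3
625: h=13, h2=2, probe 13,15 -> slot 15
Table: [—, 341, —, 941, 582, 846, 142, 653, 671, 111, —, 302, 319, 370, —, 625, —]

302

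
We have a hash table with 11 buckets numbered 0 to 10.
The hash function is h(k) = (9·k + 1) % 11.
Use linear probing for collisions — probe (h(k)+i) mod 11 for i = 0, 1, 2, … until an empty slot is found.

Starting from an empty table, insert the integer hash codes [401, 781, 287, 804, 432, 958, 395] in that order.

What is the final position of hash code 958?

3

Insert 401: h=2, slot 2 empty → index 2.
Insert 781: h=1, slot 1 empty → index 1.
Insert 287: h=10, slot 10 empty → index 10.
Insert 804: h=10, slot 10 occupied → index 0.
Insert 432: h=6, slot 6 empty → index 6.
Insert 958: h=10, slots 10,0,1,2 occupied → index 3.
Insert 395: h=3, slot 3 occupied → index 4.
Table: [804, 781, 401, 958, 395, -, 432, -, -, -, 287]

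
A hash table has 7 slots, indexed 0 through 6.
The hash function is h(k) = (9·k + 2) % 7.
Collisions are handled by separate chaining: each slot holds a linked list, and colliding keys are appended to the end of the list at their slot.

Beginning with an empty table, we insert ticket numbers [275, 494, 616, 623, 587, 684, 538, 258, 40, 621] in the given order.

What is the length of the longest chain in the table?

275 -> bucket 6
494 -> bucket 3
616 -> bucket 2
623 -> bucket 2 (collision)
587 -> bucket 0
684 -> bucket 5
538 -> bucket 0 (collision)
258 -> bucket 0 (collision)
40 -> bucket 5 (collision)
621 -> bucket 5 (collision)
Final buckets:
0: 587 -> 538 -> 258
1: ∅
2: 616 -> 623
3: 494
4: ∅
5: 684 -> 40 -> 621
6: 275

3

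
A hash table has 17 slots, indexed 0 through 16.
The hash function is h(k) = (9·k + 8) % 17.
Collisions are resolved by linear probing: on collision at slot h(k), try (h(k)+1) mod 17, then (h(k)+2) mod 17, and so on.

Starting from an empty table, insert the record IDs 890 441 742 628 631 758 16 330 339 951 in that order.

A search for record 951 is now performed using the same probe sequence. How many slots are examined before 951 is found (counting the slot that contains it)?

890 hashes to 11; slot 11 is free -> place at 11.
441 hashes to 16; slot 16 is free -> place at 16.
742 hashes to 5; slot 5 is free -> place at 5.
628 hashes to 16; 16 taken -> place at 0.
631 hashes to 9; slot 9 is free -> place at 9.
758 hashes to 13; slot 13 is free -> place at 13.
16 hashes to 16; 16,0 taken -> place at 1.
330 hashes to 3; slot 3 is free -> place at 3.
339 hashes to 16; 16,0,1 taken -> place at 2.
951 hashes to 16; 16,0,1,2,3 taken -> place at 4.
Table: [628, 16, 339, 330, 951, 742, —, —, —, 631, —, 890, —, 758, —, —, 441]
Lookup 951: h=16, probe 16,0,1,2,3,4 → found at 4.

6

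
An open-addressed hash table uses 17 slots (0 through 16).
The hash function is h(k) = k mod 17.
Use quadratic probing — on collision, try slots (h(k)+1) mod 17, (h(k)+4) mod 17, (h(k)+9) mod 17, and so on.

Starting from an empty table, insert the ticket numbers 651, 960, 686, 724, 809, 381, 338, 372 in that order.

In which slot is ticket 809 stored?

651: h=5 → slot 5
960: h=8 → slot 8
686: h=6 → slot 6
724: h=10 → slot 10
809: h=10, probe 10,11 → slot 11
381: h=7 → slot 7
338: h=15 → slot 15
372: h=15, probe 15,16 → slot 16
Table: [∅, ∅, ∅, ∅, ∅, 651, 686, 381, 960, ∅, 724, 809, ∅, ∅, ∅, 338, 372]

11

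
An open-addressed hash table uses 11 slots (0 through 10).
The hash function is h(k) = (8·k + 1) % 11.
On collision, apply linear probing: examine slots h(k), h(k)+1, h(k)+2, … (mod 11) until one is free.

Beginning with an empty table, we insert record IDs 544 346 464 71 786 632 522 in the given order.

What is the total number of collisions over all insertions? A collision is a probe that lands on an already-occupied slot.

Insert 544: h=8, slot 8 empty → index 8.
Insert 346: h=8, slot 8 occupied → index 9.
Insert 464: h=6, slot 6 empty → index 6.
Insert 71: h=8, slots 8,9 occupied → index 10.
Insert 786: h=8, slots 8,9,10 occupied → index 0.
Insert 632: h=8, slots 8,9,10,0 occupied → index 1.
Insert 522: h=8, slots 8,9,10,0,1 occupied → index 2.
Table: [786, 632, 522, _, _, _, 464, _, 544, 346, 71]

15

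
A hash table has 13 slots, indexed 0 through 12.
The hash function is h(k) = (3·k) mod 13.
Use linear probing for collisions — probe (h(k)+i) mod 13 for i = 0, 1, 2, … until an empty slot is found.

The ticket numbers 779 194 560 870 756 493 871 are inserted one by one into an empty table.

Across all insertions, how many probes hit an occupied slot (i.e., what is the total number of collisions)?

779 hashes to 10; slot 10 is free -> place at 10.
194 hashes to 10; 10 taken -> place at 11.
560 hashes to 3; slot 3 is free -> place at 3.
870 hashes to 10; 10,11 taken -> place at 12.
756 hashes to 6; slot 6 is free -> place at 6.
493 hashes to 10; 10,11,12 taken -> place at 0.
871 hashes to 0; 0 taken -> place at 1.
Table: [493, 871, ∅, 560, ∅, ∅, 756, ∅, ∅, ∅, 779, 194, 870]

7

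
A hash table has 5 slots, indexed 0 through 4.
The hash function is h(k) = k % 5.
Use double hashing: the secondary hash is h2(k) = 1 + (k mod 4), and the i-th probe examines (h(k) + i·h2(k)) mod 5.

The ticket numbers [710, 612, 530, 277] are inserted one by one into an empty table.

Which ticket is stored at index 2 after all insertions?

612

710: h=0 -> slot 0
612: h=2 -> slot 2
530: h=0, h2=3, probe 0,3 -> slot 3
277: h=2, h2=2, probe 2,4 -> slot 4
Table: [710, —, 612, 530, 277]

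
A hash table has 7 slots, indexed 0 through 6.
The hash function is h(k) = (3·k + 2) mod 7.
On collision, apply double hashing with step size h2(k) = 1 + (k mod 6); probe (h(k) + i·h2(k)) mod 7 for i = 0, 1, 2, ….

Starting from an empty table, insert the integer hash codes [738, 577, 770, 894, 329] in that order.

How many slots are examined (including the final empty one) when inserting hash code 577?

2

738 hashes to 4; slot 4 is free → place at 4.
577 hashes to 4, h2=2; 4 taken → place at 6.
770 hashes to 2; slot 2 is free → place at 2.
894 hashes to 3; slot 3 is free → place at 3.
329 hashes to 2, h2=6; 2 taken → place at 1.
Table: [_, 329, 770, 894, 738, _, 577]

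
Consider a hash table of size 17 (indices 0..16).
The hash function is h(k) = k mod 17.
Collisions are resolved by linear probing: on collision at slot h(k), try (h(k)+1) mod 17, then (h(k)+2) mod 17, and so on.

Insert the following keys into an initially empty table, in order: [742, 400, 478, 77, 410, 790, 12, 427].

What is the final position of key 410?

742 hashes to 11; slot 11 is free -> place at 11.
400 hashes to 9; slot 9 is free -> place at 9.
478 hashes to 2; slot 2 is free -> place at 2.
77 hashes to 9; 9 taken -> place at 10.
410 hashes to 2; 2 taken -> place at 3.
790 hashes to 8; slot 8 is free -> place at 8.
12 hashes to 12; slot 12 is free -> place at 12.
427 hashes to 2; 2,3 taken -> place at 4.
Table: [∅, ∅, 478, 410, 427, ∅, ∅, ∅, 790, 400, 77, 742, 12, ∅, ∅, ∅, ∅]

3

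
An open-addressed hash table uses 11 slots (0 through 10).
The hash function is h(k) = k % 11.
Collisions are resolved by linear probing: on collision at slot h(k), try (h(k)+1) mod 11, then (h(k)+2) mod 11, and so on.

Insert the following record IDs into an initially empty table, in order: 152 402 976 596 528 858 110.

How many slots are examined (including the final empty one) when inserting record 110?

152: h=9 -> slot 9
402: h=6 -> slot 6
976: h=8 -> slot 8
596: h=2 -> slot 2
528: h=0 -> slot 0
858: h=0, probe 0,1 -> slot 1
110: h=0, probe 0,1,2,3 -> slot 3
Table: [528, 858, 596, 110, —, —, 402, —, 976, 152, —]

4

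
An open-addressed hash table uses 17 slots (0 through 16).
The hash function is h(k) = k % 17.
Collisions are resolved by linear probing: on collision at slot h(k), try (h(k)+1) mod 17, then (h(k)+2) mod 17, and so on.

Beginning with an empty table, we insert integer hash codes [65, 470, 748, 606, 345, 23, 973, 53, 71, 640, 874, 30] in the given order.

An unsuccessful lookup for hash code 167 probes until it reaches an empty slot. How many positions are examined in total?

3

Insert 65: h=14, slot 14 empty → index 14.
Insert 470: h=11, slot 11 empty → index 11.
Insert 748: h=0, slot 0 empty → index 0.
Insert 606: h=11, slot 11 occupied → index 12.
Insert 345: h=5, slot 5 empty → index 5.
Insert 23: h=6, slot 6 empty → index 6.
Insert 973: h=4, slot 4 empty → index 4.
Insert 53: h=2, slot 2 empty → index 2.
Insert 71: h=3, slot 3 empty → index 3.
Insert 640: h=11, slots 11,12 occupied → index 13.
Insert 874: h=7, slot 7 empty → index 7.
Insert 30: h=13, slots 13,14 occupied → index 15.
Table: [748, ∅, 53, 71, 973, 345, 23, 874, ∅, ∅, ∅, 470, 606, 640, 65, 30, ∅]
Lookup 167: h=14, probe 14,15,16 → slot 16 empty, not found.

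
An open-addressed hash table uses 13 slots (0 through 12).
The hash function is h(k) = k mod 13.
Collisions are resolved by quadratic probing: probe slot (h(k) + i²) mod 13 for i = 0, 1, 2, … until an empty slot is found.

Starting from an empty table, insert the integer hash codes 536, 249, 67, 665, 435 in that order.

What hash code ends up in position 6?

Insert 536: h=3, slot 3 empty → index 3.
Insert 249: h=2, slot 2 empty → index 2.
Insert 67: h=2, slots 2,3 occupied → index 6.
Insert 665: h=2, slots 2,3,6 occupied → index 11.
Insert 435: h=6, slot 6 occupied → index 7.
Table: [., ., 249, 536, ., ., 67, 435, ., ., ., 665, .]

67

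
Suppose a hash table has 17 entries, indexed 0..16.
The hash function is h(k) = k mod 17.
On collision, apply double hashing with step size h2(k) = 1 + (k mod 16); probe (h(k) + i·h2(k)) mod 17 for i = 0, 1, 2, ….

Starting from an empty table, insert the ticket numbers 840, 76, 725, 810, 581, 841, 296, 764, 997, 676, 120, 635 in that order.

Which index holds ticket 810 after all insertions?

5

840: h=7 → slot 7
76: h=8 → slot 8
725: h=11 → slot 11
810: h=11, h2=11, probe 11,5 → slot 5
581: h=3 → slot 3
841: h=8, h2=10, probe 8,1 → slot 1
296: h=7, h2=9, probe 7,16 → slot 16
764: h=16, h2=13, probe 16,12 → slot 12
997: h=11, h2=6, probe 11,0 → slot 0
676: h=13 → slot 13
120: h=1, h2=9, probe 1,10 → slot 10
635: h=6 → slot 6
Table: [997, 841, _, 581, _, 810, 635, 840, 76, _, 120, 725, 764, 676, _, _, 296]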